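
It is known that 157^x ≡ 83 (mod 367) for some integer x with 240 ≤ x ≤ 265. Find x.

244

Compute 157^240 mod 367 = 46, then multiply by 157 repeatedly:
  157^240=46  157^241=249  157^242=191  157^243=260  157^244=83
Found 83 at exponent 244.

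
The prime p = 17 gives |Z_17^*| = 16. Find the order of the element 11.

The order of 11 must divide p − 1 = 16 = 2^4.
Divisors: 1, 2, 4, 8, 16.
Check each in increasing order: 11^1 ≡ 11;  11^2 ≡ 2;  11^4 ≡ 4;  11^8 ≡ 16;  11^16 ≡ 1.
Smallest exponent giving 1 is 16.

16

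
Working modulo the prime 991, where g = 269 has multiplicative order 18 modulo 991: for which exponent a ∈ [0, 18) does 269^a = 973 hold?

Successive powers of 269 modulo 991:
  269^0=1  269^1=269  269^2=18  269^3=878  269^4=324  269^5=939
  269^6=877  269^7=55  269^8=921  269^9=990  269^10=722  269^11=973
So 269^11 ≡ 973 (mod 991), giving a = 11.

11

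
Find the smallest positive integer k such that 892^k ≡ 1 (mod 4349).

1087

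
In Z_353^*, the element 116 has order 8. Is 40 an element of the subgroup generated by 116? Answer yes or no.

no

⟨116⟩ has order 8; its elements mod 353 are {1, 42, 70, 116, 237, 283, 311, 352}.
40 is not in this set.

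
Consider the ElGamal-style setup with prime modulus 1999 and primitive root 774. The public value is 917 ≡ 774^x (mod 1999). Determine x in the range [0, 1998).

Baby-step giant-step with m = ceil(sqrt(1998)) = 45.
Baby table (774^j mod 1999 for j=0..44):
  0:1  1:774  2:1375  3:782  4:1570  5:1787  6:1829  7:354
  8:133  9:993  10:966  11:58  12:914  13:1789  14:1378  15:1105
  16:1697  17:135  18:542  19:1717  20:1622  21:56  22:1365  23:1038
  24:1813  25:1963  26:122  27:475  28:1833  29:1451  30:1635  31:123
  32:1249  33:1209  34:234  35:1206  36:1910  37:1079  38:1563  39:367
  40:200  41:877  42:1137  43:478  44:157
Giant step factor: 774^(-45) ≡ 660 (mod 1999).
Scan 917·660^i mod 1999 for i = 0, 1, …:
  i=0: 917   i=1: 1522   i=2: 1022   i=3: 857
  i=4: 1902   i=5: 1947   i=6: 1662   i=7: 1468
  i=8: 1364   i=9: 690   i=10: 1627   i=11: 357
  i=12: 1737   i=13: 993
Match at i=13, j=9: x = 13·45 + 9 = 594.

594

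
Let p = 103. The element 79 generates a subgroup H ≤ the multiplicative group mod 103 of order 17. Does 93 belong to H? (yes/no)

⟨79⟩ has order 17; its elements mod 103 are {1, 8, 9, 13, 14, 23, 30, 34, 61, 64, 66, 72, 76, 79, 81, 93, 100}.
93 is in this set.

yes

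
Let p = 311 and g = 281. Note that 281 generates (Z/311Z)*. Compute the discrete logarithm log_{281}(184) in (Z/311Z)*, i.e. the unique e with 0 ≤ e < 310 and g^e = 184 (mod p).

7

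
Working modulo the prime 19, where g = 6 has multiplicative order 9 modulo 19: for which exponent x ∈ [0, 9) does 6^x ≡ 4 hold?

Successive powers of 6 modulo 19:
  6^0=1  6^1=6  6^2=17  6^3=7  6^4=4
So 6^4 ≡ 4 (mod 19), giving x = 4.

4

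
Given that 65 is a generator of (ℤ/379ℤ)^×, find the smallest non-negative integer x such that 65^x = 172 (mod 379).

121

Baby-step giant-step with m = ceil(sqrt(378)) = 20.
Baby table (65^j mod 379 for j=0..19):
  0:1  1:65  2:56  3:229  4:104  5:317  6:139  7:318
  8:204  9:374  10:54  11:99  12:371  13:238  14:310  15:63
  16:305  17:117  18:25  19:109
Giant step factor: 65^(-20) ≡ 49 (mod 379).
Scan 172·49^i mod 379 for i = 0, 1, …:
  i=0: 172   i=1: 90   i=2: 241   i=3: 60
  i=4: 287   i=5: 40   i=6: 65
Match at i=6, j=1: x = 6·20 + 1 = 121.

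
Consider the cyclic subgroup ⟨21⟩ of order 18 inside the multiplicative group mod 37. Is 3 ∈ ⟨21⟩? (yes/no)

yes

⟨21⟩ has order 18; its elements mod 37 are {1, 3, 4, 7, 9, 10, 11, 12, 16, 21, 25, 26, 27, 28, 30, 33, 34, 36}.
3 is in this set.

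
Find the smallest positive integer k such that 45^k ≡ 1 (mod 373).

The order of 45 must divide p − 1 = 372 = 2^2 · 3 · 31.
Divisors: 1, 2, 3, 4, 6, 12, 31, 62, 93, 124, 186, 372.
Check each in increasing order: 45^1 ≡ 45;  45^2 ≡ 160;  45^3 ≡ 113;  45^4 ≡ 236;  45^6 ≡ 87;  45^12 ≡ 109;  45^31 ≡ 269;  45^62 ≡ 372;  45^93 ≡ 104;  45^124 ≡ 1.
Smallest exponent giving 1 is 124.

124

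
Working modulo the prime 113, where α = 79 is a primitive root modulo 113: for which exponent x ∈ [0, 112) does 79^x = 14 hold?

100

Baby-step giant-step with m = ceil(sqrt(112)) = 11.
Baby table (79^j mod 113 for j=0..10):
  0:1  1:79  2:26  3:20  4:111  5:68  6:61  7:73
  8:4  9:90  10:104
Giant step factor: 79^(-11) ≡ 89 (mod 113).
Scan 14·89^i mod 113 for i = 0, 1, …:
  i=0: 14   i=1: 3   i=2: 41   i=3: 33
  i=4: 112   i=5: 24   i=6: 102   i=7: 38
  i=8: 105   i=9: 79
Match at i=9, j=1: x = 9·11 + 1 = 100.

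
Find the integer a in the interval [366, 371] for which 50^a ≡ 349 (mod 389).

369

Compute 50^366 mod 389 = 359, then multiply by 50 repeatedly:
  50^366=359  50^367=56  50^368=77  50^369=349
Found 349 at exponent 369.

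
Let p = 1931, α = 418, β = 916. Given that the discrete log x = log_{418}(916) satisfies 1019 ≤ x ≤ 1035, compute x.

Compute 418^1019 mod 1931 = 119, then multiply by 418 repeatedly:
  418^1019=119  418^1020=1467  418^1021=1079  418^1022=1099  418^1023=1735
  418^1024=1105  418^1025=381  418^1026=916
Found 916 at exponent 1026.

1026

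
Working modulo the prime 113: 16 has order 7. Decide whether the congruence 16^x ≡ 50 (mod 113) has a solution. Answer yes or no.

⟨16⟩ has order 7; its elements mod 113 are {1, 16, 28, 30, 49, 106, 109}.
50 is not in this set.

no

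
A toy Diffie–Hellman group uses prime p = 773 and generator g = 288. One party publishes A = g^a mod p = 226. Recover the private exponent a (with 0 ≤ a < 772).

Baby-step giant-step with m = ceil(sqrt(772)) = 28.
Baby table (288^j mod 773 for j=0..27):
  0:1  1:288  2:233  3:626  4:179  5:534  6:738  7:742
  8:348  9:507  10:692  11:635  12:452  13:312  14:188  15:34
  16:516  17:192  18:413  19:675  20:377  21:356  22:492  23:237
  24:232  25:338  26:719  27:681
Giant step factor: 288^(-28) ≡ 596 (mod 773).
Scan 226·596^i mod 773 for i = 0, 1, …:
  i=0: 226   i=1: 194   i=2: 447   i=3: 500
  i=4: 395   i=5: 428   i=6: 771   i=7: 354
  i=8: 728   i=9: 235     …   i=22: 330
  i=23: 338
Match at i=23, j=25: a = 23·28 + 25 = 669.

669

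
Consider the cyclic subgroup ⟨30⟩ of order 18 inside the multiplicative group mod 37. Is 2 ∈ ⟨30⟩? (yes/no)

no

⟨30⟩ has order 18; its elements mod 37 are {1, 3, 4, 7, 9, 10, 11, 12, 16, 21, 25, 26, 27, 28, 30, 33, 34, 36}.
2 is not in this set.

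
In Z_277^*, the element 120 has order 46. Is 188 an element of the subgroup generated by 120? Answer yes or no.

no

188 ∈ ⟨120⟩ iff 188^46 ≡ 1 (mod 277), since |⟨120⟩| = 46.
188^46 mod 277 = 116.
Since 116 ≠ 1, 188 does not lie in the subgroup.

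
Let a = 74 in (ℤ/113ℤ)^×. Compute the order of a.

The order of 74 must divide p − 1 = 112 = 2^4 · 7.
Divisors: 1, 2, 4, 7, 8, 14, 16, 28, 56, 112.
Check each in increasing order: 74^1 ≡ 74;  74^2 ≡ 52;  74^4 ≡ 105;  74^7 ≡ 65;  74^8 ≡ 64;  74^14 ≡ 44;  74^16 ≡ 28;  74^28 ≡ 15;  74^56 ≡ 112;  74^112 ≡ 1.
Smallest exponent giving 1 is 112.

112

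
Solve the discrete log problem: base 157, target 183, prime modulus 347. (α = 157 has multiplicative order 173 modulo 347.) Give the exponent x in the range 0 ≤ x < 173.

Baby-step giant-step with m = ceil(sqrt(173)) = 14.
Baby table (157^j mod 347 for j=0..13):
  0:1  1:157  2:12  3:149  4:144  5:53  6:340  7:289
  8:263  9:345  10:33  11:323  12:49  13:59
Giant step factor: 157^(-14) ≡ 36 (mod 347).
Scan 183·36^i mod 347 for i = 0, 1, …:
  i=0: 183   i=1: 342   i=2: 167   i=3: 113
  i=4: 251   i=5: 14   i=6: 157
Match at i=6, j=1: x = 6·14 + 1 = 85.

85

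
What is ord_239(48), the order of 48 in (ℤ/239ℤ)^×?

119

The order of 48 must divide p − 1 = 238 = 2 · 7 · 17.
Divisors: 1, 2, 7, 14, 17, 34, 119, 238.
Check each in increasing order: 48^1 ≡ 48;  48^2 ≡ 153;  48^7 ≡ 128;  48^14 ≡ 132;  48^17 ≡ 24;  48^34 ≡ 98;  48^119 ≡ 1.
Smallest exponent giving 1 is 119.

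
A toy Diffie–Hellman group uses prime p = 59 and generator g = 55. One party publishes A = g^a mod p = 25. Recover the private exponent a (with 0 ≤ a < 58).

6

Baby-step giant-step with m = ceil(sqrt(58)) = 8.
Baby table (55^j mod 59 for j=0..7):
  0:1  1:55  2:16  3:54  4:20  5:38  6:25  7:18
Giant step factor: 55^(-8) ≡ 9 (mod 59).
Scan 25·9^i mod 59 for i = 0, 1, …:
  i=0: 25
Match at i=0, j=6: a = 0·8 + 6 = 6.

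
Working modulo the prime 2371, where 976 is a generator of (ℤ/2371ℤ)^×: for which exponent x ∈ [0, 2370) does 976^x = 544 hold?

155

Baby-step giant-step with m = ceil(sqrt(2370)) = 49.
Baby table (976^j mod 2371 for j=0..48):
  0:1  1:976  2:1805  3:27  4:271  5:1315  6:729  7:204
  8:2311  9:715  10:766  11:751  12:337  13:1714  14:1309  15:1986
  16:1229  17:2149  18:1460  19:2360  20:1119  21:1484  22:2074  23:1761
  24:2132  25:1465  26:127  27:660  28:1619  29:1058  30:1223  31:1035
  32:114  33:2198  34:1864  35:707  36:71  37:537  38:121  39:1917
  40:273  41:896  42:1968  43:258  44:482  45:974  46:2224  47:1159
  48:217
Giant step factor: 976^(-49) ≡ 1687 (mod 2371).
Scan 544·1687^i mod 2371 for i = 0, 1, …:
  i=0: 544   i=1: 151   i=2: 1040   i=3: 2311
Match at i=3, j=8: x = 3·49 + 8 = 155.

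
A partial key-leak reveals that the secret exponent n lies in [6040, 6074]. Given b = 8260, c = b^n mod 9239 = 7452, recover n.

Compute 8260^6040 mod 9239 = 2229, then multiply by 8260 repeatedly:
  8260^6040=2229  8260^6041=7452
Found 7452 at exponent 6041.

6041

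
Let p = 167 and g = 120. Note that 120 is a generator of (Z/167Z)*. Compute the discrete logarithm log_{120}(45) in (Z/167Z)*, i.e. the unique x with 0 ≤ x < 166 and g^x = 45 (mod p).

75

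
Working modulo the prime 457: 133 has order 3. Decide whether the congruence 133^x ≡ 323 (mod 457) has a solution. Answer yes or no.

⟨133⟩ has order 3; its elements mod 457 are {1, 133, 323}.
323 is in this set.

yes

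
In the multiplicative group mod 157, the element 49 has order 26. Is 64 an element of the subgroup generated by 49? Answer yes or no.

64 ∈ ⟨49⟩ iff 64^26 ≡ 1 (mod 157), since |⟨49⟩| = 26.
64^26 mod 157 = 1.
Since 1 = 1, 64 lies in the subgroup.

yes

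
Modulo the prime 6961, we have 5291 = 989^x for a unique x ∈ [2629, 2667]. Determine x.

2632

Compute 989^2629 mod 6961 = 4024, then multiply by 989 repeatedly:
  989^2629=4024  989^2630=5005  989^2631=674  989^2632=5291
Found 5291 at exponent 2632.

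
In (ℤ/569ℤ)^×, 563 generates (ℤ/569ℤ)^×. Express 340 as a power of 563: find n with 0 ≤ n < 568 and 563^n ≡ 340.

86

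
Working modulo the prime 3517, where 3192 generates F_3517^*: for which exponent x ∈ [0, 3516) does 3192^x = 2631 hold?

3502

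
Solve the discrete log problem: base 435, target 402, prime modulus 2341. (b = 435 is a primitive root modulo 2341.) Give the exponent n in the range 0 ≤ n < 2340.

Baby-step giant-step with m = ceil(sqrt(2340)) = 49.
Baby table (435^j mod 2341 for j=0..48):
  0:1  1:435  2:1945  3:974  4:2310  5:561  6:571  7:239
  8:961  9:1337  10:1027  11:1955  12:642  13:691  14:937  15:261
  16:1167  17:1989  18:1386  19:1273  20:1279  21:1548  22:1513  23:334
  24:148  25:1173  26:2258  27:1351  28:94  29:1093  30:232  31:257
  32:1768  33:1232  34:2172  35:1397  36:1376  37:1605  38:557  39:1172
  40:1823  41:1747  42:1461  43:1124  44:2012  45:2027  46:1529  47:271
  48:835
Giant step factor: 435^(-49) ≡ 1006 (mod 2341).
Scan 402·1006^i mod 2341 for i = 0, 1, …:
  i=0: 402   i=1: 1760   i=2: 764   i=3: 736
  i=4: 660   i=5: 1457   i=6: 276   i=7: 1418
  i=8: 839   i=9: 1274     …   i=26: 1450
  i=27: 257
Match at i=27, j=31: n = 27·49 + 31 = 1354.

1354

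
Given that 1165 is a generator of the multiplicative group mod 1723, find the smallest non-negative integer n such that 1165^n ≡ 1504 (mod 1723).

329

Baby-step giant-step with m = ceil(sqrt(1722)) = 42.
Baby table (1165^j mod 1723 for j=0..41):
  0:1  1:1165  2:1224  3:1039  4:889  5:162  6:923  7:143
  8:1187  9:1009  10:399  11:1348  12:767  13:1041  14:1496  15:887
  16:1278  17:198  18:1511  19:1132  20:685  21:276  22:1062  23:116
  24:746  25:698  26:1637  27:1467  28:1562  29:242  30:1081  31:1575
  32:1603  33:1486  34:1298  35:1099  36:146  37:1236  38:1235  39:70
  40:569  41:1253
Giant step factor: 1165^(-42) ≡ 1652 (mod 1723).
Scan 1504·1652^i mod 1723 for i = 0, 1, …:
  i=0: 1504   i=1: 42   i=2: 464   i=3: 1516
  i=4: 913   i=5: 651   i=6: 300   i=7: 1099
Match at i=7, j=35: n = 7·42 + 35 = 329.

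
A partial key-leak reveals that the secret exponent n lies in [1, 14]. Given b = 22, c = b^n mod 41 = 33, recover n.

2

Compute 22^1 mod 41 = 22, then multiply by 22 repeatedly:
  22^1=22  22^2=33
Found 33 at exponent 2.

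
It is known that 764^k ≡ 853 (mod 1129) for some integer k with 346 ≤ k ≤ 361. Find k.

Compute 764^346 mod 1129 = 1037, then multiply by 764 repeatedly:
  764^346=1037  764^347=839  764^348=853
Found 853 at exponent 348.

348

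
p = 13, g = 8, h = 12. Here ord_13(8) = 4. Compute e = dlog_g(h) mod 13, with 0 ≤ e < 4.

2

Successive powers of 8 modulo 13:
  8^0=1  8^1=8  8^2=12
So 8^2 ≡ 12 (mod 13), giving e = 2.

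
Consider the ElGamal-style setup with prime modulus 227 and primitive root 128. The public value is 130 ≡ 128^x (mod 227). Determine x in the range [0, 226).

Baby-step giant-step with m = ceil(sqrt(226)) = 16.
Baby table (128^j mod 227 for j=0..15):
  0:1  1:128  2:40  3:126  4:11  5:46  6:213  7:24
  8:121  9:52  10:73  11:37  12:196  13:118  14:122  15:180
Giant step factor: 128^(-16) ≡ 225 (mod 227).
Scan 130·225^i mod 227 for i = 0, 1, …:
  i=0: 130   i=1: 194   i=2: 66   i=3: 95
  i=4: 37
Match at i=4, j=11: x = 4·16 + 11 = 75.

75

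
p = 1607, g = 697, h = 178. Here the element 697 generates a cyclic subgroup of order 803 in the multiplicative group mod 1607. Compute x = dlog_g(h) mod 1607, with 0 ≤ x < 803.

416

Baby-step giant-step with m = ceil(sqrt(803)) = 29.
Baby table (697^j mod 1607 for j=0..28):
  0:1  1:697  2:495  3:1117  4:761  5:107  6:657  7:1541
  8:601  9:1077  10:200  11:1198  12:973  13:27  14:1142  15:509
  16:1233  17:1263  18:1282  19:62  20:1432  21:157  22:153  23:579
  24:206  25:559  26:729  27:301  28:887
Giant step factor: 697^(-29) ≡ 1096 (mod 1607).
Scan 178·1096^i mod 1607 for i = 0, 1, …:
  i=0: 178   i=1: 641   i=2: 277   i=3: 1476
  i=4: 1054   i=5: 1358   i=6: 286   i=7: 91
  i=8: 102   i=9: 909     …   i=13: 399
  i=14: 200
Match at i=14, j=10: x = 14·29 + 10 = 416.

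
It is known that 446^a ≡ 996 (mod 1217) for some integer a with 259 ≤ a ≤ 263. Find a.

262

Compute 446^259 mod 1217 = 174, then multiply by 446 repeatedly:
  446^259=174  446^260=933  446^261=1121  446^262=996
Found 996 at exponent 262.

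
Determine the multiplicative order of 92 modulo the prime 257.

64

The order of 92 must divide p − 1 = 256 = 2^8.
Divisors: 1, 2, 4, 8, 16, 32, 64, 128, 256.
Check each in increasing order: 92^1 ≡ 92;  92^2 ≡ 240;  92^4 ≡ 32;  92^8 ≡ 253;  92^16 ≡ 16;  92^32 ≡ 256;  92^64 ≡ 1.
Smallest exponent giving 1 is 64.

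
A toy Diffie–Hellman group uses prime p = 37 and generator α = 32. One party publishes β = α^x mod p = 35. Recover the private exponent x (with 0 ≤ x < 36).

11

Successive powers of 32 modulo 37:
  32^0=1  32^1=32  32^2=25  32^3=23  32^4=33  32^5=20
  32^6=11  32^7=19  32^8=16  32^9=31  32^10=30  32^11=35
So 32^11 ≡ 35 (mod 37), giving x = 11.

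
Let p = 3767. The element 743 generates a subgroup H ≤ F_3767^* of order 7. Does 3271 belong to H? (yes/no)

3271 ∈ ⟨743⟩ iff 3271^7 ≡ 1 (mod 3767), since |⟨743⟩| = 7.
3271^7 mod 3767 = 2321.
Since 2321 ≠ 1, 3271 does not lie in the subgroup.

no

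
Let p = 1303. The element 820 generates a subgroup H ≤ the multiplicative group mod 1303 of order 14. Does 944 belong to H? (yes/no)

yes

944 ∈ ⟨820⟩ iff 944^14 ≡ 1 (mod 1303), since |⟨820⟩| = 14.
944^14 mod 1303 = 1.
Since 1 = 1, 944 lies in the subgroup.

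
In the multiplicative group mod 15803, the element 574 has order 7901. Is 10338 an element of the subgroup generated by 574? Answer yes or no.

no

10338 ∈ ⟨574⟩ iff 10338^7901 ≡ 1 (mod 15803), since |⟨574⟩| = 7901.
10338^7901 mod 15803 = 15802.
Since 15802 ≠ 1, 10338 does not lie in the subgroup.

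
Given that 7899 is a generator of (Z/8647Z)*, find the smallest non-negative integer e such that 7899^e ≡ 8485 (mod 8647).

Baby-step giant-step with m = ceil(sqrt(8646)) = 93.
Baby table (7899^j mod 8647 for j=0..92):
  0:1  1:7899  2:6096  3:5808  4:5057  5:4750  6:917  7:5844
  8:4070  9:8031  10:2477  11:6309  12:2130  13:6455  14:5333  15:5830
  16:5895  17:510  18:7635  19:4687  20:4806  21:2264  22:1340  23:732
  24:5872  25:420  26:5779  27:808  28:906  29:5425  30:6190  31:4672
  32:7379  33:5941  34:690  35:2700  36:3798  37:3959  38:4589  39:287
  40:1499  41:2858  42:6672  43:7310  44:5671  45:3769  46:8357  47:745
  48:4795  49:1845  50:3460  51:6020  52:2127  53:52  54:4339  55:5700
  56:8018  57:3554  58:4884  59:4449  60:1243  61:4112  62:2556  63:7746
  64:8129  65:6996  66:7074  67:612  68:515  69:3895  70:579  71:7905
  72:1608  73:7796  74:5317  75:504  76:3476  77:2699  78:4546  79:6510
  80:7428  81:3877  82:5396  83:1941  84:828  85:3240  86:6287  87:1292
  88:2048  89:7262  90:6987  91:5159  92:6277
Giant step factor: 7899^(-93) ≡ 1176 (mod 8647).
Scan 8485·1176^i mod 8647 for i = 0, 1, …:
  i=0: 8485   i=1: 8369   i=2: 1658   i=3: 4233
  i=4: 5983   i=5: 5997   i=6: 5167   i=7: 6198
  i=8: 8074   i=9: 618   i=10: 420
Match at i=10, j=25: e = 10·93 + 25 = 955.

955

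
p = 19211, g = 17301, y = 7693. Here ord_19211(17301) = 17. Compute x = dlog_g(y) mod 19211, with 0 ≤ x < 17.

7

Successive powers of 17301 modulo 19211:
  17301^0=1  17301^1=17301  17301^2=17221  17301^3=16333  17301^4=2634  17301^5=2342
  17301^6=2943  17301^7=7693
So 17301^7 ≡ 7693 (mod 19211), giving x = 7.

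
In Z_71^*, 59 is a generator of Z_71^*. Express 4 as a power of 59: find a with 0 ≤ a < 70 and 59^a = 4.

4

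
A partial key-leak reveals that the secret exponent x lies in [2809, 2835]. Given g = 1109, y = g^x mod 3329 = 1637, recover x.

Compute 1109^2809 mod 3329 = 362, then multiply by 1109 repeatedly:
  1109^2809=362  1109^2810=1978  1109^2811=3120  1109^2812=1249  1109^2813=277
  1109^2814=925  1109^2815=493  1109^2816=781  1109^2817=589  1109^2818=717
  1109^2819=2851  1109^2820=2538  1109^2821=1637
Found 1637 at exponent 2821.

2821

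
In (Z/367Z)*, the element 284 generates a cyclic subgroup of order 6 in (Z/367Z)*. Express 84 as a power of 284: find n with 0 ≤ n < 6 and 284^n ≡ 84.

5

Successive powers of 284 modulo 367:
  284^0=1  284^1=284  284^2=283  284^3=366  284^4=83  284^5=84
So 284^5 ≡ 84 (mod 367), giving n = 5.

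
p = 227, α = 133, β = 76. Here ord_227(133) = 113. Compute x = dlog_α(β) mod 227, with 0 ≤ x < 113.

55

Baby-step giant-step with m = ceil(sqrt(113)) = 11.
Baby table (133^j mod 227 for j=0..10):
  0:1  1:133  2:210  3:9  4:62  5:74  6:81  7:104
  8:212  9:48  10:28
Giant step factor: 133^(-11) ≡ 190 (mod 227).
Scan 76·190^i mod 227 for i = 0, 1, …:
  i=0: 76   i=1: 139   i=2: 78   i=3: 65
  i=4: 92   i=5: 1
Match at i=5, j=0: x = 5·11 + 0 = 55.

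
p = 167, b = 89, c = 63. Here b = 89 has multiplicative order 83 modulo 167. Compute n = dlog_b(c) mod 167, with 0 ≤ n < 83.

16

Successive powers of 89 modulo 167:
  89^0=1  89^1=89  89^2=72  89^3=62  89^4=7  89^5=122
  89^6=3  89^7=100  89^8=49  89^9=19  89^10=21  89^11=32
  89^12=9  89^13=133  89^14=147  89^15=57  89^16=63
So 89^16 ≡ 63 (mod 167), giving n = 16.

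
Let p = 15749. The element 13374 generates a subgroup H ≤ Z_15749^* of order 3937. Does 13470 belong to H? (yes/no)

no

13470 ∈ ⟨13374⟩ iff 13470^3937 ≡ 1 (mod 15749), since |⟨13374⟩| = 3937.
13470^3937 mod 15749 = 3648.
Since 3648 ≠ 1, 13470 does not lie in the subgroup.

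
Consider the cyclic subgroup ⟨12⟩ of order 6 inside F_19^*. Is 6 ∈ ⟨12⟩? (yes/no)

6 ∈ ⟨12⟩ iff 6^6 ≡ 1 (mod 19), since |⟨12⟩| = 6.
6^6 mod 19 = 11.
Since 11 ≠ 1, 6 does not lie in the subgroup.

no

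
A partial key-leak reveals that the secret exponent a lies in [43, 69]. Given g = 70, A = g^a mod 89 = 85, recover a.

60

Compute 70^43 mod 89 = 75, then multiply by 70 repeatedly:
  70^43=75  70^44=88  70^45=19  70^46=84  70^47=6
  70^48=64  70^49=30  70^50=53  70^51=61  70^52=87
  70^53=38  70^54=79  70^55=12  70^56=39  70^57=60
  70^58=17  70^59=33  70^60=85
Found 85 at exponent 60.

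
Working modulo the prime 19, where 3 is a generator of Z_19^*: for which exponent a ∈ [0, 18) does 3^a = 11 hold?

Successive powers of 3 modulo 19:
  3^0=1  3^1=3  3^2=9  3^3=8  3^4=5  3^5=15
  3^6=7  3^7=2  3^8=6  3^9=18  3^10=16  3^11=10
  3^12=11
So 3^12 ≡ 11 (mod 19), giving a = 12.

12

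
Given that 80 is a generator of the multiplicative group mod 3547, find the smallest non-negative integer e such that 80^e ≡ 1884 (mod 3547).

Baby-step giant-step with m = ceil(sqrt(3546)) = 60.
Baby table (80^j mod 3547 for j=0..59):
  0:1  1:80  2:2853  3:1232  4:2791  5:3366  6:3255  7:1469
  8:469  9:2050  10:838  11:3194  12:136  13:239  14:1385  15:843
  16:47  17:213  18:2852  19:1152  20:3485  21:2134  22:464  23:1650
  24:761  25:581  26:369  27:1144  28:2845  29:592  30:1249  31:604
  32:2209  33:2917  34:2805  35:939  36:633  37:982  38:526  39:3063
  40:297  41:2478  42:3155  43:563  44:2476  45:2995  46:1951  47:12
  48:960  49:2313  50:596  51:1569  52:1375  53:43  54:3440  55:2081
  56:3318  57:2962  58:2858  59:1632
Giant step factor: 80^(-60) ≡ 3197 (mod 3547).
Scan 1884·3197^i mod 3547 for i = 0, 1, …:
  i=0: 1884   i=1: 342   i=2: 898   i=3: 1383
  i=4: 1889   i=5: 2139   i=6: 3314   i=7: 3516
  i=8: 209   i=9: 1337     …   i=46: 2021
  i=47: 2050
Match at i=47, j=9: e = 47·60 + 9 = 2829.

2829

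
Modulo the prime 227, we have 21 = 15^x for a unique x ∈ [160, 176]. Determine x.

Compute 15^160 mod 227 = 69, then multiply by 15 repeatedly:
  15^160=69  15^161=127  15^162=89  15^163=200  15^164=49
  15^165=54  15^166=129  15^167=119  15^168=196  15^169=216
  15^170=62  15^171=22  15^172=103  15^173=183  15^174=21
Found 21 at exponent 174.

174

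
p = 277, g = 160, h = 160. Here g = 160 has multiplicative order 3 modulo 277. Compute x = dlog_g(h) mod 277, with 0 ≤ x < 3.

1

Successive powers of 160 modulo 277:
  160^0=1  160^1=160
So 160^1 ≡ 160 (mod 277), giving x = 1.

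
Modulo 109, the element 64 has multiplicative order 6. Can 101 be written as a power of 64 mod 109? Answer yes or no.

no

⟨64⟩ has order 6; its elements mod 109 are {1, 45, 46, 63, 64, 108}.
101 is not in this set.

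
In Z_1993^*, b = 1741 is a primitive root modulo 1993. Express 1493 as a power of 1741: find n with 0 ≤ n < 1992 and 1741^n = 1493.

913

Baby-step giant-step with m = ceil(sqrt(1992)) = 45.
Baby table (1741^j mod 1993 for j=0..44):
  0:1  1:1741  2:1721  3:782  4:243  5:547  6:1666  7:691
  8:1252  9:1383  10:259  11:501  12:1300  13:1245  14:1154  15:170
  16:1006  17:1592  18:1402  19:1450  20:1312  21:214  22:1876  23:1582
  24:1929  25:184  26:1464  27:1770  28:392  29:866  30:998  31:1615
  32:1585  33:1173  34:1361  35:1817  36:506  37:40  38:1878  39:1078
  40:1385  41:1748  42:1950  43:871  44:1731
Giant step factor: 1741^(-45) ≡ 297 (mod 1993).
Scan 1493·297^i mod 1993 for i = 0, 1, …:
  i=0: 1493   i=1: 975   i=2: 590   i=3: 1839
  i=4: 101   i=5: 102   i=6: 399   i=7: 916
  i=8: 1004   i=9: 1231     …   i=19: 588
  i=20: 1245
Match at i=20, j=13: n = 20·45 + 13 = 913.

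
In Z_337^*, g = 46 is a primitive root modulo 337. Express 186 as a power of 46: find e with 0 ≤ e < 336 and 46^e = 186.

19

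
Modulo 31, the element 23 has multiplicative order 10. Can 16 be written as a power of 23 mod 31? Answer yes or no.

yes

⟨23⟩ has order 10; its elements mod 31 are {1, 2, 4, 8, 15, 16, 23, 27, 29, 30}.
16 is in this set.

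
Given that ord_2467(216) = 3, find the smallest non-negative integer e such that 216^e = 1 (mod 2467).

0

Successive powers of 216 modulo 2467:
  216^0=1
So 216^0 ≡ 1 (mod 2467), giving e = 0.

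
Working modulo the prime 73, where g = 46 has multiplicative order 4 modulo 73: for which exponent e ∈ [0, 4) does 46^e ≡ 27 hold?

3

Successive powers of 46 modulo 73:
  46^0=1  46^1=46  46^2=72  46^3=27
So 46^3 ≡ 27 (mod 73), giving e = 3.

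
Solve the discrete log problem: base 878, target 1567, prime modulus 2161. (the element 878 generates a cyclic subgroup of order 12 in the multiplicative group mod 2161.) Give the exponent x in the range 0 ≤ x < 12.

4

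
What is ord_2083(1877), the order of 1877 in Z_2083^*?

The order of 1877 must divide p − 1 = 2082 = 2 · 3 · 347.
Divisors: 1, 2, 3, 6, 347, 694, 1041, 2082.
Check each in increasing order: 1877^1 ≡ 1877;  1877^2 ≡ 776;  1877^3 ≡ 535;  1877^6 ≡ 854;  1877^347 ≡ 450;  1877^694 ≡ 449;  1877^1041 ≡ 2082;  1877^2082 ≡ 1.
Smallest exponent giving 1 is 2082.

2082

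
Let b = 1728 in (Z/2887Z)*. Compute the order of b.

962

The order of 1728 must divide p − 1 = 2886 = 2 · 3 · 13 · 37.
Divisors: 1, 2, 3, 6, 13, 26, 37, 39, 74, 78, 111, 222, 481, 962, 1443, 2886.
Check each in increasing order: 1728^1 ≡ 1728;  1728^2 ≡ 826;  1728^3 ≡ 1150;  1728^6 ≡ 254;  1728^13 ≡ 2143;  1728^26 ≡ 2119;  1728^37 ≡ 517;  1728^39 ≡ 2653;  1728^74 ≡ 1685;  1728^78 ≡ 2790;  1728^111 ≡ 2158;  1728^222 ≡ 233;  1728^481 ≡ 2886;  1728^962 ≡ 1.
Smallest exponent giving 1 is 962.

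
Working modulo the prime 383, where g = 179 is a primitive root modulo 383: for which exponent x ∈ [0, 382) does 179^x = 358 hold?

Baby-step giant-step with m = ceil(sqrt(382)) = 20.
Baby table (179^j mod 383 for j=0..19):
  0:1  1:179  2:252  3:297  4:309  5:159  6:119  7:236
  8:114  9:107  10:3  11:154  12:373  13:125  14:161  15:94
  16:357  17:325  18:342  19:321
Giant step factor: 179^(-20) ≡ 298 (mod 383).
Scan 358·298^i mod 383 for i = 0, 1, …:
  i=0: 358   i=1: 210   i=2: 151   i=3: 187
  i=4: 191   i=5: 234   i=6: 26   i=7: 88
  i=8: 180   i=9: 20     …   i=15: 209
  i=16: 236
Match at i=16, j=7: x = 16·20 + 7 = 327.

327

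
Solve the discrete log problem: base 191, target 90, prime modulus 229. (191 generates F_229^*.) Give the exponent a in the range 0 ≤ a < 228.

149

Baby-step giant-step with m = ceil(sqrt(228)) = 16.
Baby table (191^j mod 229 for j=0..15):
  0:1  1:191  2:70  3:88  4:91  5:206  6:187  7:222
  8:37  9:197  10:71  11:50  12:161  13:65  14:49  15:199
Giant step factor: 191^(-16) ≡ 183 (mod 229).
Scan 90·183^i mod 229 for i = 0, 1, …:
  i=0: 90   i=1: 211   i=2: 141   i=3: 155
  i=4: 198   i=5: 52   i=6: 127   i=7: 112
  i=8: 115   i=9: 206
Match at i=9, j=5: a = 9·16 + 5 = 149.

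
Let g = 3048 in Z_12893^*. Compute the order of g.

The order of 3048 must divide p − 1 = 12892 = 2^2 · 11 · 293.
Divisors: 1, 2, 4, 11, 22, 44, 293, 586, 1172, 3223, 6446, 12892.
Check each in increasing order: 3048^1 ≡ 3048;  3048^2 ≡ 7344;  3048^4 ≡ 2917;  3048^11 ≡ 10067;  3048^22 ≡ 5509;  3048^44 ≡ 11852;  3048^293 ≡ 2227;  3048^586 ≡ 8617;  3048^1172 ≡ 1902;  3048^3223 ≡ 9158;  3048^6446 ≡ 12892;  3048^12892 ≡ 1.
Smallest exponent giving 1 is 12892.

12892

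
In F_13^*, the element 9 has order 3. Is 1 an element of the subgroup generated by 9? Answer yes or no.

1 ∈ ⟨9⟩ iff 1^3 ≡ 1 (mod 13), since |⟨9⟩| = 3.
1^3 mod 13 = 1.
Since 1 = 1, 1 lies in the subgroup.

yes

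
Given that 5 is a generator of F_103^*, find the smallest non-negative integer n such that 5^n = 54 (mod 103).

59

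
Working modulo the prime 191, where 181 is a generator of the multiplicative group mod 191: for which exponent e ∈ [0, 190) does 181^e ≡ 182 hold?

Baby-step giant-step with m = ceil(sqrt(190)) = 14.
Baby table (181^j mod 191 for j=0..13):
  0:1  1:181  2:100  3:146  4:68  5:84  6:115  7:187
  8:40  9:173  10:180  11:110  12:46  13:113
Giant step factor: 181^(-14) ≡ 12 (mod 191).
Scan 182·12^i mod 191 for i = 0, 1, …:
  i=0: 182   i=1: 83   i=2: 41   i=3: 110
Match at i=3, j=11: e = 3·14 + 11 = 53.

53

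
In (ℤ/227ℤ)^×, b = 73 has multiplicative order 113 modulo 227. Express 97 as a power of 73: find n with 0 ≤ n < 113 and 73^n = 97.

64

Baby-step giant-step with m = ceil(sqrt(113)) = 11.
Baby table (73^j mod 227 for j=0..10):
  0:1  1:73  2:108  3:166  4:87  5:222  6:89  7:141
  8:78  9:19  10:25
Giant step factor: 73^(-11) ≡ 101 (mod 227).
Scan 97·101^i mod 227 for i = 0, 1, …:
  i=0: 97   i=1: 36   i=2: 4   i=3: 177
  i=4: 171   i=5: 19
Match at i=5, j=9: n = 5·11 + 9 = 64.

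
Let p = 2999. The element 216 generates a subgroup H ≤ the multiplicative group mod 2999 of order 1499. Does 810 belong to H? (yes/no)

yes

810 ∈ ⟨216⟩ iff 810^1499 ≡ 1 (mod 2999), since |⟨216⟩| = 1499.
810^1499 mod 2999 = 1.
Since 1 = 1, 810 lies in the subgroup.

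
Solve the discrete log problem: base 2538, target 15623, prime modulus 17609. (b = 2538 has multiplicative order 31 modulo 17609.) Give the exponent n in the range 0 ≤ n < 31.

24

Successive powers of 2538 modulo 17609:
  2538^0=1  2538^1=2538  2538^2=14159  2538^3=13182  2538^4=16425  2538^5=6147
  2538^6=17121  2538^7=11695  2538^8=10745  2538^9=12078  2538^10=14304  2538^11=11403
  2538^12=9227  2538^13=15765  2538^14=3922  2538^15=4951  2538^16=10421  2538^17=17389
  2538^18=5128  2538^19=1813  2538^20=5445  2538^21=13954  2538^22=3553  2538^23=1706
  2538^24=15623
So 2538^24 ≡ 15623 (mod 17609), giving n = 24.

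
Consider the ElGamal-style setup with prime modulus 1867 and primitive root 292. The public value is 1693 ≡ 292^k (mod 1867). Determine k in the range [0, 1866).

1176

Baby-step giant-step with m = ceil(sqrt(1866)) = 44.
Baby table (292^j mod 1867 for j=0..43):
  0:1  1:292  2:1249  3:643  4:1056  5:297  6:842  7:1287
  8:537  9:1843  10:460  11:1763  12:1371  13:794  14:340  15:329
  16:851  17:181  18:576  19:162  20:629  21:702  22:1481  23:1175
  24:1439  25:113  26:1257  27:1112  28:1713  29:1707  30:1822  31:1796
  32:1672  33:937  34:1022  35:1571  36:1317  37:1829  38:106  39:1080
  40:1704  41:946  42:1783  43:1610
Giant step factor: 292^(-44) ≡ 159 (mod 1867).
Scan 1693·159^i mod 1867 for i = 0, 1, …:
  i=0: 1693   i=1: 339   i=2: 1625   i=3: 729
  i=4: 157   i=5: 692   i=6: 1742   i=7: 662
  i=8: 706   i=9: 234     …   i=25: 34
  i=26: 1672
Match at i=26, j=32: k = 26·44 + 32 = 1176.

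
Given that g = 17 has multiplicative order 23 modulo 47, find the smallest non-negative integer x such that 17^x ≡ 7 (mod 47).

2

Successive powers of 17 modulo 47:
  17^0=1  17^1=17  17^2=7
So 17^2 ≡ 7 (mod 47), giving x = 2.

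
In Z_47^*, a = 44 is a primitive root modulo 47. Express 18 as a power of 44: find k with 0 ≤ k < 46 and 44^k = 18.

Baby-step giant-step with m = ceil(sqrt(46)) = 7.
Baby table (44^j mod 47 for j=0..6):
  0:1  1:44  2:9  3:20  4:34  5:39  6:24
Giant step factor: 44^(-7) ≡ 15 (mod 47).
Scan 18·15^i mod 47 for i = 0, 1, …:
  i=0: 18   i=1: 35   i=2: 8   i=3: 26
  i=4: 14   i=5: 22   i=6: 1
Match at i=6, j=0: k = 6·7 + 0 = 42.

42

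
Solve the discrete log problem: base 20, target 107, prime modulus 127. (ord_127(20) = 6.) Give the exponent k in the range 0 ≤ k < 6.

4

Successive powers of 20 modulo 127:
  20^0=1  20^1=20  20^2=19  20^3=126  20^4=107
So 20^4 ≡ 107 (mod 127), giving k = 4.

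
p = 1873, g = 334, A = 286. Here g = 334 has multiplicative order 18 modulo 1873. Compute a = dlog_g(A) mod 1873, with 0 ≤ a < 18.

Successive powers of 334 modulo 1873:
  334^0=1  334^1=334  334^2=1049  334^3=115  334^4=950  334^5=763
  334^6=114  334^7=616  334^8=1587  334^9=1872  334^10=1539  334^11=824
  334^12=1758  334^13=923  334^14=1110  334^15=1759  334^16=1257  334^17=286
So 334^17 ≡ 286 (mod 1873), giving a = 17.

17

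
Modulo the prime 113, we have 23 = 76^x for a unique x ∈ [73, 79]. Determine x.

75

Compute 76^73 mod 113 = 80, then multiply by 76 repeatedly:
  76^73=80  76^74=91  76^75=23
Found 23 at exponent 75.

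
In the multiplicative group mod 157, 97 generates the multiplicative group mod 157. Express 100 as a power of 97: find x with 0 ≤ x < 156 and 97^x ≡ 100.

76

Baby-step giant-step with m = ceil(sqrt(156)) = 13.
Baby table (97^j mod 157 for j=0..12):
  0:1  1:97  2:146  3:32  4:121  5:119  6:82  7:104
  8:40  9:112  10:31  11:24  12:130
Giant step factor: 97^(-13) ≡ 22 (mod 157).
Scan 100·22^i mod 157 for i = 0, 1, …:
  i=0: 100   i=1: 2   i=2: 44   i=3: 26
  i=4: 101   i=5: 24
Match at i=5, j=11: x = 5·13 + 11 = 76.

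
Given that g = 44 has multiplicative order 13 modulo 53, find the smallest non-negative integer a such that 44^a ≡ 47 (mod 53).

Successive powers of 44 modulo 53:
  44^0=1  44^1=44  44^2=28  44^3=13  44^4=42  44^5=46
  44^6=10  44^7=16  44^8=15  44^9=24  44^10=49  44^11=36
  44^12=47
So 44^12 ≡ 47 (mod 53), giving a = 12.

12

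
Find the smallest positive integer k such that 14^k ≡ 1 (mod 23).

22

The order of 14 must divide p − 1 = 22 = 2 · 11.
Divisors: 1, 2, 11, 22.
Check each in increasing order: 14^1 ≡ 14;  14^2 ≡ 12;  14^11 ≡ 22;  14^22 ≡ 1.
Smallest exponent giving 1 is 22.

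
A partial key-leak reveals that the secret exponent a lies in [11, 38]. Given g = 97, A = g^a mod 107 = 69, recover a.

16

Compute 97^11 mod 107 = 80, then multiply by 97 repeatedly:
  97^11=80  97^12=56  97^13=82  97^14=36  97^15=68
  97^16=69
Found 69 at exponent 16.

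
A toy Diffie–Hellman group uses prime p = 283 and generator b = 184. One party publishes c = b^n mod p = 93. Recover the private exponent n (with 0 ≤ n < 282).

122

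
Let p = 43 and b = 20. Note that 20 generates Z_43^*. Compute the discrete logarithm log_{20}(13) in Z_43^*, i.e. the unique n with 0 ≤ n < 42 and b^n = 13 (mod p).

2

Successive powers of 20 modulo 43:
  20^0=1  20^1=20  20^2=13
So 20^2 ≡ 13 (mod 43), giving n = 2.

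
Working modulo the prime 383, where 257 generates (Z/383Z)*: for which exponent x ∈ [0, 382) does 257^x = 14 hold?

218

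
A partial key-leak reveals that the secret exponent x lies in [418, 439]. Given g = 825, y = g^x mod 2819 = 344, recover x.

428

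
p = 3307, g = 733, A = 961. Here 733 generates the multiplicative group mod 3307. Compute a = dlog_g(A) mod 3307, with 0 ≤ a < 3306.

1568

Baby-step giant-step with m = ceil(sqrt(3306)) = 58.
Baby table (733^j mod 3307 for j=0..57):
  0:1  1:733  2:1555  3:2207  4:608  5:2526  6:2945  7:2521
  8:2587  9:1360  10:1473  11:1627  12:2071  13:130  14:2694  15:423
  16:2508  17:2979  18:987  19:2545  20:337  21:2303  22:1529  23:2991
  24:3169  25:1363  26:365  27:2985  28:2078  29:1954  30:351  31:2644
  32:150  33:819  34:1760  35:350  36:1911  37:1902  38:1919  39:1152
  40:1131  41:2273  42:2688  43:2639  44:3099  45:2965  46:646  47:617
  48:2509  49:405  50:2542  51:1445  52:945  53:1522  54:1167  55:2205
  56:2449  57:2723
Giant step factor: 733^(-58) ≡ 1891 (mod 3307).
Scan 961·1891^i mod 3307 for i = 0, 1, …:
  i=0: 961   i=1: 1708   i=2: 2196   i=3: 2351
  i=4: 1133   i=5: 2874   i=6: 1333   i=7: 769
  i=8: 2406   i=9: 2621     …   i=26: 842
  i=27: 1555
Match at i=27, j=2: a = 27·58 + 2 = 1568.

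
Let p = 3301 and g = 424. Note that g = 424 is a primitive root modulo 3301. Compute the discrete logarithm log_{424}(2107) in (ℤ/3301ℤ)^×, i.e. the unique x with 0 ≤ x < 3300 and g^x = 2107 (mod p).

853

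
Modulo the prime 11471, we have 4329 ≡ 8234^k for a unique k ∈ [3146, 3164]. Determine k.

3147

Compute 8234^3146 mod 11471 = 9673, then multiply by 8234 repeatedly:
  8234^3146=9673  8234^3147=4329
Found 4329 at exponent 3147.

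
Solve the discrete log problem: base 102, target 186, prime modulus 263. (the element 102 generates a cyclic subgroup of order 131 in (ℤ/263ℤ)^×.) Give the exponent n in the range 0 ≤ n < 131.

54

Baby-step giant-step with m = ceil(sqrt(131)) = 12.
Baby table (102^j mod 263 for j=0..11):
  0:1  1:102  2:147  3:3  4:43  5:178  6:9  7:129
  8:8  9:27  10:124  11:24
Giant step factor: 102^(-12) ≡ 13 (mod 263).
Scan 186·13^i mod 263 for i = 0, 1, …:
  i=0: 186   i=1: 51   i=2: 137   i=3: 203
  i=4: 9
Match at i=4, j=6: n = 4·12 + 6 = 54.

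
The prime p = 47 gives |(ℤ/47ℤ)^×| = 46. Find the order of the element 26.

46

The order of 26 must divide p − 1 = 46 = 2 · 23.
Divisors: 1, 2, 23, 46.
Check each in increasing order: 26^1 ≡ 26;  26^2 ≡ 18;  26^23 ≡ 46;  26^46 ≡ 1.
Smallest exponent giving 1 is 46.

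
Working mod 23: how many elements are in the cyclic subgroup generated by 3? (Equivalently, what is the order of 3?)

11

The order of 3 must divide p − 1 = 22 = 2 · 11.
Divisors: 1, 2, 11, 22.
Check each in increasing order: 3^1 ≡ 3;  3^2 ≡ 9;  3^11 ≡ 1.
Smallest exponent giving 1 is 11.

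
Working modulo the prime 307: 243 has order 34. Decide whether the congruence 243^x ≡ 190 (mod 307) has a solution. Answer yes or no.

190 ∈ ⟨243⟩ iff 190^34 ≡ 1 (mod 307), since |⟨243⟩| = 34.
190^34 mod 307 = 287.
Since 287 ≠ 1, 190 does not lie in the subgroup.

no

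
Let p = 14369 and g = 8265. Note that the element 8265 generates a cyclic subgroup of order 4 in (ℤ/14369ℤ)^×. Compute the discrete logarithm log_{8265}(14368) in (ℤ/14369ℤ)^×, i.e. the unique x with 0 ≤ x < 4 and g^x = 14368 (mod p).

Successive powers of 8265 modulo 14369:
  8265^0=1  8265^1=8265  8265^2=14368
So 8265^2 ≡ 14368 (mod 14369), giving x = 2.

2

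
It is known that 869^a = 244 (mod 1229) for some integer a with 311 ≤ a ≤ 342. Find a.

Compute 869^311 mod 1229 = 658, then multiply by 869 repeatedly:
  869^311=658  869^312=317  869^313=177  869^314=188  869^315=1144
  869^316=1104  869^317=756  869^318=678  869^319=491  869^320=216
  869^321=896  869^322=667  869^323=764  869^324=256  869^325=15
  869^326=745  869^327=951  869^328=531  869^329=564  869^330=974
  869^331=854  869^332=1039  869^333=805  869^334=244
Found 244 at exponent 334.

334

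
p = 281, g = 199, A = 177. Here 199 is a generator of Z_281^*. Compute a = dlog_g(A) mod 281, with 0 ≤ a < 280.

263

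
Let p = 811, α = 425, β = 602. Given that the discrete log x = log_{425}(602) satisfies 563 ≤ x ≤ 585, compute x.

563

Compute 425^563 mod 811 = 602, then multiply by 425 repeatedly:
  425^563=602
Found 602 at exponent 563.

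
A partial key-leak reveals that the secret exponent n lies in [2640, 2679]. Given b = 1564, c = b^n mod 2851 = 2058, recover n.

2671

Compute 1564^2640 mod 2851 = 2424, then multiply by 1564 repeatedly:
  1564^2640=2424  1564^2641=2157  1564^2642=815  1564^2643=263  1564^2644=788
  1564^2645=800  1564^2646=2462  1564^2647=1718  1564^2648=1310  1564^2649=1822
  1564^2650=1459  1564^2651=1076  1564^2652=774  1564^2653=1712  1564^2654=479
  1564^2655=2194  1564^2656=1663  1564^2657=820  1564^2658=2381  1564^2659=478
  1564^2660=630  1564^2661=1725  1564^2662=854  1564^2663=1388  1564^2664=1221
  1564^2665=2325  1564^2666=1275  1564^2667=1251  1564^2668=778  1564^2669=2266
  1564^2670=231  1564^2671=2058
Found 2058 at exponent 2671.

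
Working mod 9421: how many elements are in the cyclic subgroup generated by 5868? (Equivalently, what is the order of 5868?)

9420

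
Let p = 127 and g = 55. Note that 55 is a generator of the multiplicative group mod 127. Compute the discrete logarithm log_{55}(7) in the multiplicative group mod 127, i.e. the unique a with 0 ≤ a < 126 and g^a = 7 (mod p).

17

Successive powers of 55 modulo 127:
  55^0=1  55^1=55  55^2=104  55^3=5  55^4=21  55^5=12
  55^6=25  55^7=105  55^8=60  55^9=125  55^10=17  55^11=46
  55^12=117  55^13=85  55^14=103  55^15=77  55^16=44  55^17=7
So 55^17 ≡ 7 (mod 127), giving a = 17.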